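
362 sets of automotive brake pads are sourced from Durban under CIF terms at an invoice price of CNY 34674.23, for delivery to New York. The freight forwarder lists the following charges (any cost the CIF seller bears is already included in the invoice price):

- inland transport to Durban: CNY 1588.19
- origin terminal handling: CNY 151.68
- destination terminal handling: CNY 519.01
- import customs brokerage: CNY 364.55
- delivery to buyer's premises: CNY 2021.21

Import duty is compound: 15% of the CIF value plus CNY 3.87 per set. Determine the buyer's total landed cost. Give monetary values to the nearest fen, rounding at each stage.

Total landed cost: CNY 44181.07

CIF: the seller pays costs through ocean freight and marine insurance to the destination port.
Already in the invoice (seller's account under CIF): inland to port, origin terminal — exclude.
The CIF price already equals the CIF value: 34674.23
Ad valorem component: 34674.23 × 15% = 5201.13
Specific component: 362 × 3.87 = 1400.94
Import duty = 5201.13 + 1400.94 = 6602.07
Buyer bears: destination terminal 519.01 + brokerage 364.55 + delivery 2021.21 + duty 6602.07 = 9506.84
Landed cost = invoice 34674.23 + 9506.84 = 44181.07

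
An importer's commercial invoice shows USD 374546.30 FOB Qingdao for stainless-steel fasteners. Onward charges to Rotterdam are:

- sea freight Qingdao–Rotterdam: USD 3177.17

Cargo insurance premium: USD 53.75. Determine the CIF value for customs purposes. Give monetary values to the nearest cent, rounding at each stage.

CIF = FOB price + freight + insurance
CIF = 374546.30 + 3177.17 + 53.75 = 377777.22

CIF value: USD 377777.22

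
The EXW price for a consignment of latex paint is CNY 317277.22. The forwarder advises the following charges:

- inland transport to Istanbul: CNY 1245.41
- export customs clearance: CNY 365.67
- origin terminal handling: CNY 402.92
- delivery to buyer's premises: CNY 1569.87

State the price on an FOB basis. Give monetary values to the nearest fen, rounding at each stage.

Not relevant to the conversion: delivery — on the buyer under both terms; not part of either seller's price.
From EXW to FOB, the seller additionally bears: inland to port, export clearance, origin terminal.
FOB price = 317277.22 + 1245.41 + 365.67 + 402.92 = 319291.22

FOB price: CNY 319291.22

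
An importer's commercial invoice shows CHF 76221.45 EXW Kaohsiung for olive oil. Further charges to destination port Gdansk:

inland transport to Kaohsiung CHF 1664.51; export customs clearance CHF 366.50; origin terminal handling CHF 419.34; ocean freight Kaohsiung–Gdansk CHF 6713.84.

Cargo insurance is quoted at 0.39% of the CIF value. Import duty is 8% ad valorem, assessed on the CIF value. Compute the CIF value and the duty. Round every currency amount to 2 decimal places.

Let C be the CIF value. C = EXW price + pre-shipment costs + freight + 0.39% × C
C − 0.39% × C = 76221.45 + 1664.51 + 366.50 + 419.34 + 6713.84
0.9961 × C = 85385.64
C = 85385.64 / 0.9961 = 85719.95
Insurance premium = 0.39% × 85719.95 = 334.31
Import duty = 85719.95 × 8% = 6857.60

CIF value: CHF 85719.95; import duty: CHF 6857.60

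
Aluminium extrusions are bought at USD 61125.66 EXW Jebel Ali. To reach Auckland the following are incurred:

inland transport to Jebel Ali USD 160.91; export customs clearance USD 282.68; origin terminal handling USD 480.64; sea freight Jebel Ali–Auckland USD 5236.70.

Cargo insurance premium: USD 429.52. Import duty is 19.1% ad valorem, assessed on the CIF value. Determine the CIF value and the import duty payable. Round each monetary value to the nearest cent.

CIF value: USD 67716.11; import duty: USD 12933.78

CIF = EXW price + pre-shipment costs + freight + insurance
CIF = 61125.66 + 160.91 + 282.68 + 480.64 + 5236.70 + 429.52 = 67716.11
Import duty = 67716.11 × 19.1% = 12933.78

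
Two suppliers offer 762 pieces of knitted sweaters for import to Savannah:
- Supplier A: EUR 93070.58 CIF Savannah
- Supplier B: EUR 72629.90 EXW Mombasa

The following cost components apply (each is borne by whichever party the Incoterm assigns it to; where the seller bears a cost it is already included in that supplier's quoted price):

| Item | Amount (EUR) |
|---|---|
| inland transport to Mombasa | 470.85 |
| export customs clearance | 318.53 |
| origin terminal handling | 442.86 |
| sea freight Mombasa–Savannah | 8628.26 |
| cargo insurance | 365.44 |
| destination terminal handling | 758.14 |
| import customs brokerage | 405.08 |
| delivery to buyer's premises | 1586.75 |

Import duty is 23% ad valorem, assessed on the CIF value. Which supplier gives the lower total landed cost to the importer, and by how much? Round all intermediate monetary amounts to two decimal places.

Supplier B is cheaper by EUR 12564.13

Supplier A (CIF):
The CIF price already equals the CIF value: 93070.58
Import duty = 93070.58 × 23% = 21406.23
Buyer bears (A): 758.14 + 405.08 + 1586.75 = 2749.97
Landed cost (A) = invoice 93070.58 + 2749.97 + duty 21406.23 = 117226.78
Supplier B (EXW):
CIF value = EXW price + inland to port + export clearance + origin terminal + freight + insurance = 72629.90 + 470.85 + 318.53 + 442.86 + 8628.26 + 365.44 = 82855.84
Import duty = 82855.84 × 23% = 19056.84
Buyer bears (B): 470.85 + 318.53 + 442.86 + 8628.26 + 365.44 + 758.14 + 405.08 + 1586.75 = 12975.91
Landed cost (B) = invoice 72629.90 + 12975.91 + duty 19056.84 = 104662.65
Difference = |117226.78 − 104662.65| = 12564.13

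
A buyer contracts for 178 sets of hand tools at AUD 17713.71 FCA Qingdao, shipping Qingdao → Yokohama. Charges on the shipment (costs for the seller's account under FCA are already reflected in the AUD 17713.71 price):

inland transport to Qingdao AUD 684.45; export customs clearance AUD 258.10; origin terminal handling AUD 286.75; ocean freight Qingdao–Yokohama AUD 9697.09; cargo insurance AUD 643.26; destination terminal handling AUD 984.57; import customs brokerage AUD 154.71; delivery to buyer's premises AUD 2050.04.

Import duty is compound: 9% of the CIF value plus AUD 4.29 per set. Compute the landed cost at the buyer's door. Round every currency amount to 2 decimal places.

FCA: the seller delivers export-cleared goods to the carrier; the buyer bears costs from that point.
Already in the invoice (seller's account under FCA): inland to port, export clearance — exclude.
CIF value = FCA price + origin terminal + freight + insurance = 17713.71 + 286.75 + 9697.09 + 643.26 = 28340.81
Ad valorem component: 28340.81 × 9% = 2550.67
Specific component: 178 × 4.29 = 763.62
Import duty = 2550.67 + 763.62 = 3314.29
Buyer bears: origin terminal 286.75 + freight 9697.09 + insurance 643.26 + destination terminal 984.57 + brokerage 154.71 + delivery 2050.04 + duty 3314.29 = 17130.71
Landed cost = invoice 17713.71 + 17130.71 = 34844.42

Total landed cost: AUD 34844.42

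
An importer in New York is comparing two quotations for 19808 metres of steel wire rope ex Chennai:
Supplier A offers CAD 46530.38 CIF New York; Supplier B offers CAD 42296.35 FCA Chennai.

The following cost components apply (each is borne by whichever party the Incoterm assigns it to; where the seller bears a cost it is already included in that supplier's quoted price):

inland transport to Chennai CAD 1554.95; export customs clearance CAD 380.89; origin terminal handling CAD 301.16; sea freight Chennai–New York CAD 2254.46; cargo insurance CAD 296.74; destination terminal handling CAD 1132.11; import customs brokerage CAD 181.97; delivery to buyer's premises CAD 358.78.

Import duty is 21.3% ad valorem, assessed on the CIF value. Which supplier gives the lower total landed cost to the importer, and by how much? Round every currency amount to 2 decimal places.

Supplier A (CIF):
The CIF price already equals the CIF value: 46530.38
Import duty = 46530.38 × 21.3% = 9910.97
Buyer bears (A): 1132.11 + 181.97 + 358.78 = 1672.86
Landed cost (A) = invoice 46530.38 + 1672.86 + duty 9910.97 = 58114.21
Supplier B (FCA):
CIF value = FCA price + origin terminal + freight + insurance = 42296.35 + 301.16 + 2254.46 + 296.74 = 45148.71
Import duty = 45148.71 × 21.3% = 9616.68
Buyer bears (B): 301.16 + 2254.46 + 296.74 + 1132.11 + 181.97 + 358.78 = 4525.22
Landed cost (B) = invoice 42296.35 + 4525.22 + duty 9616.68 = 56438.25
Difference = |58114.21 − 56438.25| = 1675.96

Supplier B is cheaper by CAD 1675.96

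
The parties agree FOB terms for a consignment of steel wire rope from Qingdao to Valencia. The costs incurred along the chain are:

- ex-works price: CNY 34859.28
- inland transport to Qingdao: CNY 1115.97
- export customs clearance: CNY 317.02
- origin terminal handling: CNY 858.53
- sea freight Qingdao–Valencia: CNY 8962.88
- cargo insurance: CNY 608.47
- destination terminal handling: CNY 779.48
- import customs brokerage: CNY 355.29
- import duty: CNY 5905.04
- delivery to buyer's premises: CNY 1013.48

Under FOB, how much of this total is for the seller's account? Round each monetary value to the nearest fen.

Seller's account: CNY 37150.80

FOB: the seller bears costs until goods are on board at the origin port; the buyer bears freight, insurance and all costs thereafter.
Seller's account: goods 34859.28 + inland to port 1115.97 + export clearance 317.02 + origin terminal 858.53 = 37150.80
Buyer's account: freight 8962.88 + insurance 608.47 + destination terminal 779.48 + brokerage 355.29 + duty 5905.04 + delivery 1013.48 = 17624.64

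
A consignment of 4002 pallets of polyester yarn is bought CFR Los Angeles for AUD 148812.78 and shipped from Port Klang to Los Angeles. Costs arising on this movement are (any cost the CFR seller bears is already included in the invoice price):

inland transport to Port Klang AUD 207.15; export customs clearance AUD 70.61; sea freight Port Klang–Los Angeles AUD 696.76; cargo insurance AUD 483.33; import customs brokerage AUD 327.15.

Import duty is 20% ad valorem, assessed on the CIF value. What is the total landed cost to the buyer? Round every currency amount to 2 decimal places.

Total landed cost: AUD 179482.48

CFR: the seller pays costs through ocean freight to the destination port, but not insurance.
Already in the invoice (seller's account under CFR): inland to port, export clearance, freight — exclude.
CIF value = CFR price + insurance = 148812.78 + 483.33 = 149296.11
Import duty = 149296.11 × 20% = 29859.22
Buyer bears: insurance 483.33 + brokerage 327.15 + duty 29859.22 = 30669.70
Landed cost = invoice 148812.78 + 30669.70 = 179482.48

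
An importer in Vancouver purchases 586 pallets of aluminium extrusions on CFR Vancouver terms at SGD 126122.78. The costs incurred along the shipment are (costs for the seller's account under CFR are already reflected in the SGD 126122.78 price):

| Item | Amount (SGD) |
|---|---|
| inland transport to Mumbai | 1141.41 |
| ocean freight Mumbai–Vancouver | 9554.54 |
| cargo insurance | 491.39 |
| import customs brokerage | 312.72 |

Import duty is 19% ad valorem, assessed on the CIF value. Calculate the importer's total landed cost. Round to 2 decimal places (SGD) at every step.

Total landed cost: SGD 150983.58

CFR: the seller pays costs through ocean freight to the destination port, but not insurance.
Already in the invoice (seller's account under CFR): inland to port, freight — exclude.
CIF value = CFR price + insurance = 126122.78 + 491.39 = 126614.17
Import duty = 126614.17 × 19% = 24056.69
Buyer bears: insurance 491.39 + brokerage 312.72 + duty 24056.69 = 24860.80
Landed cost = invoice 126122.78 + 24860.80 = 150983.58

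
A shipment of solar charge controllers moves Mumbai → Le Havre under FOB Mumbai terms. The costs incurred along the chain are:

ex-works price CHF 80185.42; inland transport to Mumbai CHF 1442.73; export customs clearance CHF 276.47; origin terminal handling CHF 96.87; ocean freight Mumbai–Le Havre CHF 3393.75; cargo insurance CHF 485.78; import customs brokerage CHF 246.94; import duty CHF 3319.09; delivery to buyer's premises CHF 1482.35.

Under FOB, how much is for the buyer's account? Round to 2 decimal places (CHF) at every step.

FOB: the seller bears costs until goods are on board at the origin port; the buyer bears freight, insurance and all costs thereafter.
Seller's account: goods 80185.42 + inland to port 1442.73 + export clearance 276.47 + origin terminal 96.87 = 82001.49
Buyer's account: freight 3393.75 + insurance 485.78 + brokerage 246.94 + duty 3319.09 + delivery 1482.35 = 8927.91

Buyer's account: CHF 8927.91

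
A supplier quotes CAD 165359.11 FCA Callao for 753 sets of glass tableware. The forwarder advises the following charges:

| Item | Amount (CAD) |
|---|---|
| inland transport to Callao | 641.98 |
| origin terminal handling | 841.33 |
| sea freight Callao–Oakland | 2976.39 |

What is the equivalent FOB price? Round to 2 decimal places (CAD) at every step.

FOB price: CAD 166200.44

Not relevant to the conversion: inland to port — on the seller under both FCA and FOB; already in the FCA price and stays in the FOB price. freight — on the buyer under both terms; not part of either seller's price.
From FCA to FOB, the seller additionally bears: origin terminal.
FOB price = 165359.11 + 841.33 = 166200.44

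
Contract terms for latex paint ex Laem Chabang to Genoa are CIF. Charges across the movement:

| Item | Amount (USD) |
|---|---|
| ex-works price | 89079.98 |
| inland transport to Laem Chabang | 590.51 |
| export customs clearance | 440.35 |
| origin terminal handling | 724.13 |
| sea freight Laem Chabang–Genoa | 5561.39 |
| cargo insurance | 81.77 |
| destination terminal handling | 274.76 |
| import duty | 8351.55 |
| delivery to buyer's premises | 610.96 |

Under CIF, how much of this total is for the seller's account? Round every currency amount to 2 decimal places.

Seller's account: USD 96478.13

CIF: the seller pays costs through ocean freight and marine insurance to the destination port.
Seller's account: goods 89079.98 + inland to port 590.51 + export clearance 440.35 + origin terminal 724.13 + freight 5561.39 + insurance 81.77 = 96478.13
Buyer's account: destination terminal 274.76 + duty 8351.55 + delivery 610.96 = 9237.27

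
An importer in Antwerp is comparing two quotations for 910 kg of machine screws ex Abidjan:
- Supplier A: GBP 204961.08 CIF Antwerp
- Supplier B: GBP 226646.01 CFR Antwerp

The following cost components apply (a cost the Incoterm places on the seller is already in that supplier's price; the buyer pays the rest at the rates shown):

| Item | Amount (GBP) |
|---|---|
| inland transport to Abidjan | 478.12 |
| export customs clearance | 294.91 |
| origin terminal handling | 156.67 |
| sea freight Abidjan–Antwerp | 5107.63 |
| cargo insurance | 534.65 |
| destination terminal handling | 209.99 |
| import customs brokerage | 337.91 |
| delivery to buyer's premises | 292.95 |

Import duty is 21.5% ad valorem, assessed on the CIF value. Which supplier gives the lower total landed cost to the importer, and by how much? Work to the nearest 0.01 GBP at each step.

Supplier A is cheaper by GBP 26996.79

Supplier A (CIF):
The CIF price already equals the CIF value: 204961.08
Import duty = 204961.08 × 21.5% = 44066.63
Buyer bears (A): 209.99 + 337.91 + 292.95 = 840.85
Landed cost (A) = invoice 204961.08 + 840.85 + duty 44066.63 = 249868.56
Supplier B (CFR):
CIF value = CFR price + insurance = 226646.01 + 534.65 = 227180.66
Import duty = 227180.66 × 21.5% = 48843.84
Buyer bears (B): 534.65 + 209.99 + 337.91 + 292.95 = 1375.50
Landed cost (B) = invoice 226646.01 + 1375.50 + duty 48843.84 = 276865.35
Difference = |249868.56 − 276865.35| = 26996.79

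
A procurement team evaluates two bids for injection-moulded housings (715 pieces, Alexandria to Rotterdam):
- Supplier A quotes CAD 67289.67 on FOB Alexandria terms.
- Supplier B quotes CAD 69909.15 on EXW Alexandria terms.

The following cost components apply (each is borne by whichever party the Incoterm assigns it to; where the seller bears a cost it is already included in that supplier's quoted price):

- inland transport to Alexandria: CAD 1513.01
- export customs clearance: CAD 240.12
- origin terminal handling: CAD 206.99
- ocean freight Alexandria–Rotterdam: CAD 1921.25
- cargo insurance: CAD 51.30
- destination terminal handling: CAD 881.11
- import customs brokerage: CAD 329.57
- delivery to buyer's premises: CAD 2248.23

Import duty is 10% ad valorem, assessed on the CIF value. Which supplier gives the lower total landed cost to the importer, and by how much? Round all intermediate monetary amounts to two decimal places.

Supplier A is cheaper by CAD 5037.56

Supplier A (FOB):
CIF value = FOB price + freight + insurance = 67289.67 + 1921.25 + 51.30 = 69262.22
Import duty = 69262.22 × 10% = 6926.22
Buyer bears (A): 1921.25 + 51.30 + 881.11 + 329.57 + 2248.23 = 5431.46
Landed cost (A) = invoice 67289.67 + 5431.46 + duty 6926.22 = 79647.35
Supplier B (EXW):
CIF value = EXW price + inland to port + export clearance + origin terminal + freight + insurance = 69909.15 + 1513.01 + 240.12 + 206.99 + 1921.25 + 51.30 = 73841.82
Import duty = 73841.82 × 10% = 7384.18
Buyer bears (B): 1513.01 + 240.12 + 206.99 + 1921.25 + 51.30 + 881.11 + 329.57 + 2248.23 = 7391.58
Landed cost (B) = invoice 69909.15 + 7391.58 + duty 7384.18 = 84684.91
Difference = |79647.35 − 84684.91| = 5037.56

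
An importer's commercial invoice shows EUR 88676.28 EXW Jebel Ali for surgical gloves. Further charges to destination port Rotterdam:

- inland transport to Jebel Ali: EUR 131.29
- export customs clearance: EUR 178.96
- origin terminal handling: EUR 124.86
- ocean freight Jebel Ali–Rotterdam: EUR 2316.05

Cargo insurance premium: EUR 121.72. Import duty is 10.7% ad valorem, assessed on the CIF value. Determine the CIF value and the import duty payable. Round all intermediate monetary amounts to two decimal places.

CIF value: EUR 91549.16; import duty: EUR 9795.76

CIF = EXW price + pre-shipment costs + freight + insurance
CIF = 88676.28 + 131.29 + 178.96 + 124.86 + 2316.05 + 121.72 = 91549.16
Import duty = 91549.16 × 10.7% = 9795.76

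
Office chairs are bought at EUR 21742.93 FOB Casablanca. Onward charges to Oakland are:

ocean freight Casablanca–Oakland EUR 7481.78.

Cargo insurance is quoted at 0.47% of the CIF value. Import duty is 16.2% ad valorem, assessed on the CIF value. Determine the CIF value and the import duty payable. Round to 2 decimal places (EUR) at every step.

CIF value: EUR 29362.71; import duty: EUR 4756.76

Let C be the CIF value. C = FOB price + freight + 0.47% × C
C − 0.47% × C = 21742.93 + 7481.78
0.9953 × C = 29224.71
C = 29224.71 / 0.9953 = 29362.71
Insurance premium = 0.47% × 29362.71 = 138.00
Import duty = 29362.71 × 16.2% = 4756.76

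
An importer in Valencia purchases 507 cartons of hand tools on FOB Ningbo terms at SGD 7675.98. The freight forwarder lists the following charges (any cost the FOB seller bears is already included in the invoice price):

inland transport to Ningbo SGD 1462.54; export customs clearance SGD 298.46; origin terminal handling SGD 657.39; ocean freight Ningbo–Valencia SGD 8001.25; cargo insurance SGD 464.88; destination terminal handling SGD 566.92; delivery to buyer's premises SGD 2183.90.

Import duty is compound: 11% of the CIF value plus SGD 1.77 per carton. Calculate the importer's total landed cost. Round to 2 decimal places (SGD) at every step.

FOB: the seller bears costs until goods are on board at the origin port; the buyer bears freight, insurance and all costs thereafter.
Already in the invoice (seller's account under FOB): inland to port, export clearance, origin terminal — exclude.
CIF value = FOB price + freight + insurance = 7675.98 + 8001.25 + 464.88 = 16142.11
Ad valorem component: 16142.11 × 11% = 1775.63
Specific component: 507 × 1.77 = 897.39
Import duty = 1775.63 + 897.39 = 2673.02
Buyer bears: freight 8001.25 + insurance 464.88 + destination terminal 566.92 + delivery 2183.90 + duty 2673.02 = 13889.97
Landed cost = invoice 7675.98 + 13889.97 = 21565.95

Total landed cost: SGD 21565.95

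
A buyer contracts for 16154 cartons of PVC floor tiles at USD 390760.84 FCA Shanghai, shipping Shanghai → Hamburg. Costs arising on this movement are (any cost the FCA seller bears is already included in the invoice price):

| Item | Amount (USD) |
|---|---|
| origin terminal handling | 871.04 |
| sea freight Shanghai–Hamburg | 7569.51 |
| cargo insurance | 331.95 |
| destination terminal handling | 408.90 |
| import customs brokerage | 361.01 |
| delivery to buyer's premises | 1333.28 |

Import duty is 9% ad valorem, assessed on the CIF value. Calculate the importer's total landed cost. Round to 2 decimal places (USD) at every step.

Total landed cost: USD 437594.53

FCA: the seller delivers export-cleared goods to the carrier; the buyer bears costs from that point.
CIF value = FCA price + origin terminal + freight + insurance = 390760.84 + 871.04 + 7569.51 + 331.95 = 399533.34
Import duty = 399533.34 × 9% = 35958.00
Buyer bears: origin terminal 871.04 + freight 7569.51 + insurance 331.95 + destination terminal 408.90 + brokerage 361.01 + delivery 1333.28 + duty 35958.00 = 46833.69
Landed cost = invoice 390760.84 + 46833.69 = 437594.53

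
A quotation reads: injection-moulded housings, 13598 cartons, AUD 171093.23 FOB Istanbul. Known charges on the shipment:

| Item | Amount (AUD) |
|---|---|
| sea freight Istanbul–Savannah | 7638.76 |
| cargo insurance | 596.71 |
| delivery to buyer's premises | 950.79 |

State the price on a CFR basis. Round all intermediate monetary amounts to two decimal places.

Not relevant to the conversion: delivery, insurance — on the buyer under both terms; not part of either seller's price.
From FOB to CFR, the seller additionally bears: freight.
CFR price = 171093.23 + 7638.76 = 178731.99

CFR price: AUD 178731.99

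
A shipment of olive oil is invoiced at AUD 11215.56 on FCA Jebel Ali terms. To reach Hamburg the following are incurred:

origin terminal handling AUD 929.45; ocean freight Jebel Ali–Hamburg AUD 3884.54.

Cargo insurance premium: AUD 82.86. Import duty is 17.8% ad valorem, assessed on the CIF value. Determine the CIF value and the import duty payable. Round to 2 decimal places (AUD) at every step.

CIF value: AUD 16112.41; import duty: AUD 2868.01

CIF = FCA price + pre-shipment costs + freight + insurance
CIF = 11215.56 + 929.45 + 3884.54 + 82.86 = 16112.41
Import duty = 16112.41 × 17.8% = 2868.01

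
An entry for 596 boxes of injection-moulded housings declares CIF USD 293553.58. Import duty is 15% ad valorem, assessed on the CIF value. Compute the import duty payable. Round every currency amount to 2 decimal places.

Import duty: USD 44033.04

Import duty = 293553.58 × 15% = 44033.04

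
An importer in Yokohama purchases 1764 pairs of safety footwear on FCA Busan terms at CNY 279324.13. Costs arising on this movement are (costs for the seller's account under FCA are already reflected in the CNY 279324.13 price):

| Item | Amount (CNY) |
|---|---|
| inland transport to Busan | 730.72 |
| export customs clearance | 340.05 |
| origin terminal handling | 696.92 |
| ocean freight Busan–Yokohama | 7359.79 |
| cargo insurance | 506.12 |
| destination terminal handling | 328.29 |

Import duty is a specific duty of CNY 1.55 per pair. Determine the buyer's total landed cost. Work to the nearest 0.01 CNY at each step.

FCA: the seller delivers export-cleared goods to the carrier; the buyer bears costs from that point.
Already in the invoice (seller's account under FCA): inland to port, export clearance — exclude.
CIF value = FCA price + origin terminal + freight + insurance = 279324.13 + 696.92 + 7359.79 + 506.12 = 287886.96
Import duty = 1764 × 1.55 = 2734.20
Buyer bears: origin terminal 696.92 + freight 7359.79 + insurance 506.12 + destination terminal 328.29 + duty 2734.20 = 11625.32
Landed cost = invoice 279324.13 + 11625.32 = 290949.45

Total landed cost: CNY 290949.45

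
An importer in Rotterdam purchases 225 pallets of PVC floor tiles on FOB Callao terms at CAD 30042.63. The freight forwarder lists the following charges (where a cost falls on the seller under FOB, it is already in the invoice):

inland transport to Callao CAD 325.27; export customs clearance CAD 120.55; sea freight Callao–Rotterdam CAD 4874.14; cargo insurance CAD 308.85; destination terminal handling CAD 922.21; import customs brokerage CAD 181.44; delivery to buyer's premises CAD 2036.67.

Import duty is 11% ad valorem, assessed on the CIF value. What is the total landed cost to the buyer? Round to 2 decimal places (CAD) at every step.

FOB: the seller bears costs until goods are on board at the origin port; the buyer bears freight, insurance and all costs thereafter.
Already in the invoice (seller's account under FOB): inland to port, export clearance — exclude.
CIF value = FOB price + freight + insurance = 30042.63 + 4874.14 + 308.85 = 35225.62
Import duty = 35225.62 × 11% = 3874.82
Buyer bears: freight 4874.14 + insurance 308.85 + destination terminal 922.21 + brokerage 181.44 + delivery 2036.67 + duty 3874.82 = 12198.13
Landed cost = invoice 30042.63 + 12198.13 = 42240.76

Total landed cost: CAD 42240.76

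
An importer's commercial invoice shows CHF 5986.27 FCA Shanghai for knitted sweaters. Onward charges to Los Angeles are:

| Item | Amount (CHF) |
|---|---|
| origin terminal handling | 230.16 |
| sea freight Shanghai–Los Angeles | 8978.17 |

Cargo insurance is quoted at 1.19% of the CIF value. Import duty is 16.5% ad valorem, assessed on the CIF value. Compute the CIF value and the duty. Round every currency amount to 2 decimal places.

CIF value: CHF 15377.59; import duty: CHF 2537.30

Let C be the CIF value. C = FCA price + pre-shipment costs + freight + 1.19% × C
C − 1.19% × C = 5986.27 + 230.16 + 8978.17
0.9881 × C = 15194.60
C = 15194.60 / 0.9881 = 15377.59
Insurance premium = 1.19% × 15377.59 = 182.99
Import duty = 15377.59 × 16.5% = 2537.30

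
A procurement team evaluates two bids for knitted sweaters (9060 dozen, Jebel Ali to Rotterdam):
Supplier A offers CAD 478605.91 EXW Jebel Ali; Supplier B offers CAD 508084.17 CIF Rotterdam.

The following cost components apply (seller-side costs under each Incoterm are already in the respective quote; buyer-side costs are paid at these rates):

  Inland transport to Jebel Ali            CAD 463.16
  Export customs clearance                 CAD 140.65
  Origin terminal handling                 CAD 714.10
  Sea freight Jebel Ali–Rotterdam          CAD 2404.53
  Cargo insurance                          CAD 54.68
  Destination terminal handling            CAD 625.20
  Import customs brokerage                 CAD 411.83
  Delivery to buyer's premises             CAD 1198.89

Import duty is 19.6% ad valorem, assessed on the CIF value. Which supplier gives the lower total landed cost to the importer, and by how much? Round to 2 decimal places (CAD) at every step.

Supplier A (EXW):
CIF value = EXW price + inland to port + export clearance + origin terminal + freight + insurance = 478605.91 + 463.16 + 140.65 + 714.10 + 2404.53 + 54.68 = 482383.03
Import duty = 482383.03 × 19.6% = 94547.07
Buyer bears (A): 463.16 + 140.65 + 714.10 + 2404.53 + 54.68 + 625.20 + 411.83 + 1198.89 = 6013.04
Landed cost (A) = invoice 478605.91 + 6013.04 + duty 94547.07 = 579166.02
Supplier B (CIF):
The CIF price already equals the CIF value: 508084.17
Import duty = 508084.17 × 19.6% = 99584.50
Buyer bears (B): 625.20 + 411.83 + 1198.89 = 2235.92
Landed cost (B) = invoice 508084.17 + 2235.92 + duty 99584.50 = 609904.59
Difference = |579166.02 − 609904.59| = 30738.57

Supplier A is cheaper by CAD 30738.57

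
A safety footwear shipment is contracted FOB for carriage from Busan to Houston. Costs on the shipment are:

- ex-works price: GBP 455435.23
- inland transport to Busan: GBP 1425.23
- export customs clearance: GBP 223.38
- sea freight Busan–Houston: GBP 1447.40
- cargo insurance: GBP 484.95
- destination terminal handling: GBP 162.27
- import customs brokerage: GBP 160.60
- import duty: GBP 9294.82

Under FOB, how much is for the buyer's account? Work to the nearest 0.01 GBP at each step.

FOB: the seller bears costs until goods are on board at the origin port; the buyer bears freight, insurance and all costs thereafter.
Seller's account: goods 455435.23 + inland to port 1425.23 + export clearance 223.38 = 457083.84
Buyer's account: freight 1447.40 + insurance 484.95 + destination terminal 162.27 + brokerage 160.60 + duty 9294.82 = 11550.04

Buyer's account: GBP 11550.04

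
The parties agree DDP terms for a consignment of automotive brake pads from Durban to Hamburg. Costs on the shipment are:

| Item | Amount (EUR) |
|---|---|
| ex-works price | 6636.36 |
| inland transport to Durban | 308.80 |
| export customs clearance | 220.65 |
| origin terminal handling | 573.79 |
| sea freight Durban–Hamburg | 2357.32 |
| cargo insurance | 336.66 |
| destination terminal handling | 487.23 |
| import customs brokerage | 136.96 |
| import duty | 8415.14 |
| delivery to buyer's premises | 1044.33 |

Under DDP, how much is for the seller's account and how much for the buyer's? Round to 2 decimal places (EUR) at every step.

DDP: the seller bears all costs including import duty.
Seller's account: goods 6636.36 + inland to port 308.80 + export clearance 220.65 + origin terminal 573.79 + freight 2357.32 + insurance 336.66 + destination terminal 487.23 + brokerage 136.96 + duty 8415.14 + delivery 1044.33 = 20517.24
Buyer's account: 0.00

Seller: EUR 20517.24; buyer: EUR 0.00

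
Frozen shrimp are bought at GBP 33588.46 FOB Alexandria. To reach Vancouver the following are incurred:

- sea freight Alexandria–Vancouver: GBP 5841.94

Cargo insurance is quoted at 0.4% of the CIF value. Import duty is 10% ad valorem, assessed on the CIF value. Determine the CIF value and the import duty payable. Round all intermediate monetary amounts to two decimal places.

CIF value: GBP 39588.76; import duty: GBP 3958.88

Let C be the CIF value. C = FOB price + freight + 0.4% × C
C − 0.4% × C = 33588.46 + 5841.94
0.996 × C = 39430.40
C = 39430.40 / 0.996 = 39588.76
Insurance premium = 0.4% × 39588.76 = 158.36
Import duty = 39588.76 × 10% = 3958.88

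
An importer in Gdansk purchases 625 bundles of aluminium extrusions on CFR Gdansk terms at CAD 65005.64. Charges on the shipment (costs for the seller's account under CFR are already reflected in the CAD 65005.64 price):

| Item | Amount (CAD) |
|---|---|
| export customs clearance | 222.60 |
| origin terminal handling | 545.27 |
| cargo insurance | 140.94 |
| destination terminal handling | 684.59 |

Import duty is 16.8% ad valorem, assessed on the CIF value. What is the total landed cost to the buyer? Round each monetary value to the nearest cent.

Total landed cost: CAD 76775.80

CFR: the seller pays costs through ocean freight to the destination port, but not insurance.
Already in the invoice (seller's account under CFR): export clearance, origin terminal — exclude.
CIF value = CFR price + insurance = 65005.64 + 140.94 = 65146.58
Import duty = 65146.58 × 16.8% = 10944.63
Buyer bears: insurance 140.94 + destination terminal 684.59 + duty 10944.63 = 11770.16
Landed cost = invoice 65005.64 + 11770.16 = 76775.80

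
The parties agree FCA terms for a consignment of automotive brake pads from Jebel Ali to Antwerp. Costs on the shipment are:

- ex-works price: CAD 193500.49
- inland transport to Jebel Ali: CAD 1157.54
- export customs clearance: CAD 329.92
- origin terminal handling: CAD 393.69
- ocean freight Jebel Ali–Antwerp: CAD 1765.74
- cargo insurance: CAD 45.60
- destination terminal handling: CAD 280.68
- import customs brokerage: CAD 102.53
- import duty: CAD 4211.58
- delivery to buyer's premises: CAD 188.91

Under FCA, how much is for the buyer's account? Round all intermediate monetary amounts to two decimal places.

FCA: the seller delivers export-cleared goods to the carrier; the buyer bears costs from that point.
Seller's account: goods 193500.49 + inland to port 1157.54 + export clearance 329.92 = 194987.95
Buyer's account: origin terminal 393.69 + freight 1765.74 + insurance 45.60 + destination terminal 280.68 + brokerage 102.53 + duty 4211.58 + delivery 188.91 = 6988.73

Buyer's account: CAD 6988.73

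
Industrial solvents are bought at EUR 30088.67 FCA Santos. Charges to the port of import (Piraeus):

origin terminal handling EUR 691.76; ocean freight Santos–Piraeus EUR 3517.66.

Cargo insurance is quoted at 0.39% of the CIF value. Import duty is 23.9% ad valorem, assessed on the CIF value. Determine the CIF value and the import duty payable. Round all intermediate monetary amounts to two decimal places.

CIF value: EUR 34432.38; import duty: EUR 8229.34

Let C be the CIF value. C = FCA price + pre-shipment costs + freight + 0.39% × C
C − 0.39% × C = 30088.67 + 691.76 + 3517.66
0.9961 × C = 34298.09
C = 34298.09 / 0.9961 = 34432.38
Insurance premium = 0.39% × 34432.38 = 134.29
Import duty = 34432.38 × 23.9% = 8229.34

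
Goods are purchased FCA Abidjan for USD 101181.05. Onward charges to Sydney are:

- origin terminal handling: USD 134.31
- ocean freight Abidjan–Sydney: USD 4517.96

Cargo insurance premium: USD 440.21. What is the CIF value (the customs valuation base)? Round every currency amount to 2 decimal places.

CIF = FCA price + pre-shipment costs + freight + insurance
CIF = 101181.05 + 134.31 + 4517.96 + 440.21 = 106273.53

CIF value: USD 106273.53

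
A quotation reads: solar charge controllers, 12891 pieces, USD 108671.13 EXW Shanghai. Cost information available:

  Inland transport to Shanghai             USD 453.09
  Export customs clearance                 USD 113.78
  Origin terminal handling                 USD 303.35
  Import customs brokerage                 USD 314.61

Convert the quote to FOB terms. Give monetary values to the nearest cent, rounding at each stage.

FOB price: USD 109541.35

Not relevant to the conversion: brokerage — on the buyer under both terms; not part of either seller's price.
From EXW to FOB, the seller additionally bears: inland to port, export clearance, origin terminal.
FOB price = 108671.13 + 453.09 + 113.78 + 303.35 = 109541.35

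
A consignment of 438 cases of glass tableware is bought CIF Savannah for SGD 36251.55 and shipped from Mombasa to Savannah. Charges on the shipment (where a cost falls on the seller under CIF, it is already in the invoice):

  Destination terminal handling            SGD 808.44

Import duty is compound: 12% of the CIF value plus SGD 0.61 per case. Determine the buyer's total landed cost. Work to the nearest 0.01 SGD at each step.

CIF: the seller pays costs through ocean freight and marine insurance to the destination port.
The CIF price already equals the CIF value: 36251.55
Ad valorem component: 36251.55 × 12% = 4350.19
Specific component: 438 × 0.61 = 267.18
Import duty = 4350.19 + 267.18 = 4617.37
Buyer bears: destination terminal 808.44 + duty 4617.37 = 5425.81
Landed cost = invoice 36251.55 + 5425.81 = 41677.36

Total landed cost: SGD 41677.36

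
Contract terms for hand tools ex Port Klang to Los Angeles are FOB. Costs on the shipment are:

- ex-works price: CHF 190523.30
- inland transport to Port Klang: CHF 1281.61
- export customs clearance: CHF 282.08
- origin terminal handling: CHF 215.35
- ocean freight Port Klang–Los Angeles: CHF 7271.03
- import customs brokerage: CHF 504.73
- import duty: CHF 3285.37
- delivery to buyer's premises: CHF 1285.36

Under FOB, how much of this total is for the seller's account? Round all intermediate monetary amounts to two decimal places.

Seller's account: CHF 192302.34

FOB: the seller bears costs until goods are on board at the origin port; the buyer bears freight, insurance and all costs thereafter.
Seller's account: goods 190523.30 + inland to port 1281.61 + export clearance 282.08 + origin terminal 215.35 = 192302.34
Buyer's account: freight 7271.03 + brokerage 504.73 + duty 3285.37 + delivery 1285.36 = 12346.49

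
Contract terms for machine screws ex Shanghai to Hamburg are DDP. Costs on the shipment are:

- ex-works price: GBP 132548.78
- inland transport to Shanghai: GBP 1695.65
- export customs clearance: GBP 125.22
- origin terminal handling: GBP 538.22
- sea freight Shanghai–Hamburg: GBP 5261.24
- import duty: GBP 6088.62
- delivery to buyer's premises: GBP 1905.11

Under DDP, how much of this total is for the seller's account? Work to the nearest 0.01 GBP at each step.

Seller's account: GBP 148162.84

DDP: the seller bears all costs including import duty.
Seller's account: goods 132548.78 + inland to port 1695.65 + export clearance 125.22 + origin terminal 538.22 + freight 5261.24 + duty 6088.62 + delivery 1905.11 = 148162.84
Buyer's account: 0.00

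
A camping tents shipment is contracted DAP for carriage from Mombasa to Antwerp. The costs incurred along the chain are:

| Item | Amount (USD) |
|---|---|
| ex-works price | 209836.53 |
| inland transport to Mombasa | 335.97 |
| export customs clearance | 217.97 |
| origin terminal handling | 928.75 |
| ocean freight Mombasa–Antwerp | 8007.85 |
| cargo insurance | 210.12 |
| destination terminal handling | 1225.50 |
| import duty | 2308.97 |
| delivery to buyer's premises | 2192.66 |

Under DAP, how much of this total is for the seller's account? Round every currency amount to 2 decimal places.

DAP: the seller bears all costs to the named destination except import duty and clearance.
Seller's account: goods 209836.53 + inland to port 335.97 + export clearance 217.97 + origin terminal 928.75 + freight 8007.85 + insurance 210.12 + destination terminal 1225.50 + delivery 2192.66 = 222955.35
Buyer's account: duty 2308.97 = 2308.97

Seller's account: USD 222955.35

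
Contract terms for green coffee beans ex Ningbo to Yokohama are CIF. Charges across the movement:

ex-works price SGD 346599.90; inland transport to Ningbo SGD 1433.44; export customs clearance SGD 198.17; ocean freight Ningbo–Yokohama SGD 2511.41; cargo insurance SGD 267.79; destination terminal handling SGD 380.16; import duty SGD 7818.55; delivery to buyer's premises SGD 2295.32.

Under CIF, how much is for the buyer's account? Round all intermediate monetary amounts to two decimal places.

Buyer's account: SGD 10494.03

CIF: the seller pays costs through ocean freight and marine insurance to the destination port.
Seller's account: goods 346599.90 + inland to port 1433.44 + export clearance 198.17 + freight 2511.41 + insurance 267.79 = 351010.71
Buyer's account: destination terminal 380.16 + duty 7818.55 + delivery 2295.32 = 10494.03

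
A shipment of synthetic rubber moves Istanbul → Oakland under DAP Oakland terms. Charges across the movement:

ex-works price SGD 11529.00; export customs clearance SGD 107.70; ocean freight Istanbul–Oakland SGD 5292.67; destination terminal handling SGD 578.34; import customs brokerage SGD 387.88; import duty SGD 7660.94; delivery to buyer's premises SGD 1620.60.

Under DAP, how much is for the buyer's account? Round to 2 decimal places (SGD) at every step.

DAP: the seller bears all costs to the named destination except import duty and clearance.
Seller's account: goods 11529.00 + export clearance 107.70 + freight 5292.67 + destination terminal 578.34 + delivery 1620.60 = 19128.31
Buyer's account: brokerage 387.88 + duty 7660.94 = 8048.82

Buyer's account: SGD 8048.82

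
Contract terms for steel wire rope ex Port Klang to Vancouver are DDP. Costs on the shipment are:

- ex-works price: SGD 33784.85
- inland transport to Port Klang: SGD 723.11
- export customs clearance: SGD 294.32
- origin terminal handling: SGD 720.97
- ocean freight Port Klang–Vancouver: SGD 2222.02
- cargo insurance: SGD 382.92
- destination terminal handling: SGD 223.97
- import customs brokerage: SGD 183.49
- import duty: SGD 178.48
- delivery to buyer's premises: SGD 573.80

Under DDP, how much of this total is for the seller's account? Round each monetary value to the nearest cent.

Seller's account: SGD 39287.93

DDP: the seller bears all costs including import duty.
Seller's account: goods 33784.85 + inland to port 723.11 + export clearance 294.32 + origin terminal 720.97 + freight 2222.02 + insurance 382.92 + destination terminal 223.97 + brokerage 183.49 + duty 178.48 + delivery 573.80 = 39287.93
Buyer's account: 0.00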